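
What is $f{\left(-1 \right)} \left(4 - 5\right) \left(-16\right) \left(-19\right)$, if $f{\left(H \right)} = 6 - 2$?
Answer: $-1216$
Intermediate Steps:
$f{\left(H \right)} = 4$ ($f{\left(H \right)} = 6 - 2 = 4$)
$f{\left(-1 \right)} \left(4 - 5\right) \left(-16\right) \left(-19\right) = 4 \left(4 - 5\right) \left(-16\right) \left(-19\right) = 4 \left(-1\right) \left(-16\right) \left(-19\right) = \left(-4\right) \left(-16\right) \left(-19\right) = 64 \left(-19\right) = -1216$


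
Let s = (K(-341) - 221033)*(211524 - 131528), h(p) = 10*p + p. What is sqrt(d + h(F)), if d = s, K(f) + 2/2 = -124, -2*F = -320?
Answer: 2*I*sqrt(4422938402) ≈ 1.3301e+5*I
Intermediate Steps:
F = 160 (F = -1/2*(-320) = 160)
h(p) = 11*p
K(f) = -125 (K(f) = -1 - 124 = -125)
s = -17691755368 (s = (-125 - 221033)*(211524 - 131528) = -221158*79996 = -17691755368)
d = -17691755368
sqrt(d + h(F)) = sqrt(-17691755368 + 11*160) = sqrt(-17691755368 + 1760) = sqrt(-17691753608) = 2*I*sqrt(4422938402)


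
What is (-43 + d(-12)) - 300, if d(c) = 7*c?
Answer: -427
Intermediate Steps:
(-43 + d(-12)) - 300 = (-43 + 7*(-12)) - 300 = (-43 - 84) - 300 = -127 - 300 = -427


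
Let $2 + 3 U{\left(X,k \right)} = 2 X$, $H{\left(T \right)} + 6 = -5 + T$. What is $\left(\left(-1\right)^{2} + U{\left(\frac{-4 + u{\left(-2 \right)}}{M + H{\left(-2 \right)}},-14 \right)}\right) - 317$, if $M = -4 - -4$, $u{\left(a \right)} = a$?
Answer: $- \frac{12338}{39} \approx -316.36$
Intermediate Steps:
$H{\left(T \right)} = -11 + T$ ($H{\left(T \right)} = -6 + \left(-5 + T\right) = -11 + T$)
$M = 0$ ($M = -4 + 4 = 0$)
$U{\left(X,k \right)} = - \frac{2}{3} + \frac{2 X}{3}$
$\left(\left(-1\right)^{2} + U{\left(\frac{-4 + u{\left(-2 \right)}}{M + H{\left(-2 \right)}},-14 \right)}\right) - 317 = \left(\left(-1\right)^{2} - \left(\frac{2}{3} - \frac{2 \frac{-4 - 2}{0 - 13}}{3}\right)\right) - 317 = \left(1 - \left(\frac{2}{3} - \frac{2 \left(- \frac{6}{0 - 13}\right)}{3}\right)\right) - 317 = \left(1 - \left(\frac{2}{3} - \frac{2 \left(- \frac{6}{-13}\right)}{3}\right)\right) - 317 = \left(1 - \left(\frac{2}{3} - \frac{2 \left(\left(-6\right) \left(- \frac{1}{13}\right)\right)}{3}\right)\right) - 317 = \left(1 + \left(- \frac{2}{3} + \frac{2}{3} \cdot \frac{6}{13}\right)\right) - 317 = \left(1 + \left(- \frac{2}{3} + \frac{4}{13}\right)\right) - 317 = \left(1 - \frac{14}{39}\right) - 317 = \frac{25}{39} - 317 = - \frac{12338}{39}$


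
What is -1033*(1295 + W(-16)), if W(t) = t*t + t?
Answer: -1585655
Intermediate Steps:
W(t) = t + t² (W(t) = t² + t = t + t²)
-1033*(1295 + W(-16)) = -1033*(1295 - 16*(1 - 16)) = -1033*(1295 - 16*(-15)) = -1033*(1295 + 240) = -1033*1535 = -1585655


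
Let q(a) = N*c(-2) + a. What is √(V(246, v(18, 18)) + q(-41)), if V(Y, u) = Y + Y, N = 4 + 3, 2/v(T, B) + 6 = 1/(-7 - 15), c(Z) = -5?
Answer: 4*√26 ≈ 20.396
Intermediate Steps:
v(T, B) = -44/133 (v(T, B) = 2/(-6 + 1/(-7 - 15)) = 2/(-6 + 1/(-22)) = 2/(-6 - 1/22) = 2/(-133/22) = 2*(-22/133) = -44/133)
N = 7
q(a) = -35 + a (q(a) = 7*(-5) + a = -35 + a)
V(Y, u) = 2*Y
√(V(246, v(18, 18)) + q(-41)) = √(2*246 + (-35 - 41)) = √(492 - 76) = √416 = 4*√26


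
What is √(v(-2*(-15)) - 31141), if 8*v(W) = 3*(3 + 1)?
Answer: 7*I*√2542/2 ≈ 176.46*I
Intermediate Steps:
v(W) = 3/2 (v(W) = (3*(3 + 1))/8 = (3*4)/8 = (⅛)*12 = 3/2)
√(v(-2*(-15)) - 31141) = √(3/2 - 31141) = √(-62279/2) = 7*I*√2542/2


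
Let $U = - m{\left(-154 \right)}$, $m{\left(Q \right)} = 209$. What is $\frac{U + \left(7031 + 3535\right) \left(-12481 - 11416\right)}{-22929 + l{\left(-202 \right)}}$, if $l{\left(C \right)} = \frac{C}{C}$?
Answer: $\frac{252495911}{22928} \approx 11013.0$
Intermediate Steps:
$l{\left(C \right)} = 1$
$U = -209$ ($U = \left(-1\right) 209 = -209$)
$\frac{U + \left(7031 + 3535\right) \left(-12481 - 11416\right)}{-22929 + l{\left(-202 \right)}} = \frac{-209 + \left(7031 + 3535\right) \left(-12481 - 11416\right)}{-22929 + 1} = \frac{-209 + 10566 \left(-23897\right)}{-22928} = \left(-209 - 252495702\right) \left(- \frac{1}{22928}\right) = \left(-252495911\right) \left(- \frac{1}{22928}\right) = \frac{252495911}{22928}$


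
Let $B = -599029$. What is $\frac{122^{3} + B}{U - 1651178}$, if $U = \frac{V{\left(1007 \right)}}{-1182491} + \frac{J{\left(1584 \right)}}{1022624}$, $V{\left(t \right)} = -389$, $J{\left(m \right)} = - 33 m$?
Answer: $- \frac{91964417565868906}{124792288531109323} \approx -0.73694$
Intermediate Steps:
$U = - \frac{3838335551}{75577729774}$ ($U = - \frac{389}{-1182491} + \frac{\left(-33\right) 1584}{1022624} = \left(-389\right) \left(- \frac{1}{1182491}\right) - \frac{3267}{63914} = \frac{389}{1182491} - \frac{3267}{63914} = - \frac{3838335551}{75577729774} \approx -0.050787$)
$\frac{122^{3} + B}{U - 1651178} = \frac{122^{3} - 599029}{- \frac{3838335551}{75577729774} - 1651178} = \frac{1815848 - 599029}{- \frac{124792288531109323}{75577729774}} = 1216819 \left(- \frac{75577729774}{124792288531109323}\right) = - \frac{91964417565868906}{124792288531109323}$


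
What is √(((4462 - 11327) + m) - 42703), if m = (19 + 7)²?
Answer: 2*I*√12223 ≈ 221.12*I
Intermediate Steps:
m = 676 (m = 26² = 676)
√(((4462 - 11327) + m) - 42703) = √(((4462 - 11327) + 676) - 42703) = √((-6865 + 676) - 42703) = √(-6189 - 42703) = √(-48892) = 2*I*√12223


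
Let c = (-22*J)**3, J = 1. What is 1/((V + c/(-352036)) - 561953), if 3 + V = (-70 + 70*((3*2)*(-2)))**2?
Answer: 88009/23423069958 ≈ 3.7574e-6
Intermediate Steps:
c = -10648 (c = (-22*1)**3 = (-22)**3 = -10648)
V = 828097 (V = -3 + (-70 + 70*((3*2)*(-2)))**2 = -3 + (-70 + 70*(6*(-2)))**2 = -3 + (-70 + 70*(-12))**2 = -3 + (-70 - 840)**2 = -3 + (-910)**2 = -3 + 828100 = 828097)
1/((V + c/(-352036)) - 561953) = 1/((828097 - 10648/(-352036)) - 561953) = 1/((828097 - 10648*(-1/352036)) - 561953) = 1/((828097 + 2662/88009) - 561953) = 1/(72879991535/88009 - 561953) = 1/(23423069958/88009) = 88009/23423069958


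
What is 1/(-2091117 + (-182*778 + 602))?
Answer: -1/2232111 ≈ -4.4801e-7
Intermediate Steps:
1/(-2091117 + (-182*778 + 602)) = 1/(-2091117 + (-141596 + 602)) = 1/(-2091117 - 140994) = 1/(-2232111) = -1/2232111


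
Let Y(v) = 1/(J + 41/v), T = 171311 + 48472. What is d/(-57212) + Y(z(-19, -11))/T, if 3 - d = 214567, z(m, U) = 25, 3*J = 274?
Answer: 27402449045448/7306672574759 ≈ 3.7503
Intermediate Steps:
J = 274/3 (J = (1/3)*274 = 274/3 ≈ 91.333)
d = -214564 (d = 3 - 1*214567 = 3 - 214567 = -214564)
T = 219783
Y(v) = 1/(274/3 + 41/v)
d/(-57212) + Y(z(-19, -11))/T = -214564/(-57212) + (3*25/(123 + 274*25))/219783 = -214564*(-1/57212) + (3*25/(123 + 6850))*(1/219783) = 53641/14303 + (3*25/6973)*(1/219783) = 53641/14303 + (3*25*(1/6973))*(1/219783) = 53641/14303 + (75/6973)*(1/219783) = 53641/14303 + 25/510848953 = 27402449045448/7306672574759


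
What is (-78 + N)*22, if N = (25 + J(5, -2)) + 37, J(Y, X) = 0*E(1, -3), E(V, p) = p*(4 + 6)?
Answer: -352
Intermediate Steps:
E(V, p) = 10*p (E(V, p) = p*10 = 10*p)
J(Y, X) = 0 (J(Y, X) = 0*(10*(-3)) = 0*(-30) = 0)
N = 62 (N = (25 + 0) + 37 = 25 + 37 = 62)
(-78 + N)*22 = (-78 + 62)*22 = -16*22 = -352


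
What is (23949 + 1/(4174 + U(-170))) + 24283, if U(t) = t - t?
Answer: 201320369/4174 ≈ 48232.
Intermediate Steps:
U(t) = 0
(23949 + 1/(4174 + U(-170))) + 24283 = (23949 + 1/(4174 + 0)) + 24283 = (23949 + 1/4174) + 24283 = 99963127/4174 + 24283 = 201320369/4174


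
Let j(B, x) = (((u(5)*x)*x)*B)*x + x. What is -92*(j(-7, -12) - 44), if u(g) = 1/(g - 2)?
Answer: -365792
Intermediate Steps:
u(g) = 1/(-2 + g)
j(B, x) = x + B*x³/3 (j(B, x) = (((x/(-2 + 5))*x)*B)*x + x = (((x/3)*x)*B)*x + x = ((x²/3)*B)*x + x = (B*x²/3)*x + x = B*x³/3 + x = x + B*x³/3)
-92*(j(-7, -12) - 44) = -92*((-12 + (⅓)*(-7)*(-12)³) - 44) = -92*((-12 + (⅓)*(-7)*(-1728)) - 44) = -92*((-12 + 4032) - 44) = -92*(4020 - 44) = -92*3976 = -365792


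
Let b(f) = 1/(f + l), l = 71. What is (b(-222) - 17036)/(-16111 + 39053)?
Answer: -2572437/3464242 ≈ -0.74257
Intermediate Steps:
b(f) = 1/(71 + f) (b(f) = 1/(f + 71) = 1/(71 + f))
(b(-222) - 17036)/(-16111 + 39053) = (1/(71 - 222) - 17036)/(-16111 + 39053) = (1/(-151) - 17036)/22942 = (-1/151 - 17036)*(1/22942) = -2572437/151*1/22942 = -2572437/3464242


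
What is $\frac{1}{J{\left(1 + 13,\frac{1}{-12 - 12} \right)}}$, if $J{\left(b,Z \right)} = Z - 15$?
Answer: $- \frac{24}{361} \approx -0.066482$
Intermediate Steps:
$J{\left(b,Z \right)} = -15 + Z$ ($J{\left(b,Z \right)} = Z - 15 = -15 + Z$)
$\frac{1}{J{\left(1 + 13,\frac{1}{-12 - 12} \right)}} = \frac{1}{-15 + \frac{1}{-12 - 12}} = \frac{1}{-15 + \frac{1}{-24}} = \frac{1}{-15 - \frac{1}{24}} = \frac{1}{- \frac{361}{24}} = - \frac{24}{361}$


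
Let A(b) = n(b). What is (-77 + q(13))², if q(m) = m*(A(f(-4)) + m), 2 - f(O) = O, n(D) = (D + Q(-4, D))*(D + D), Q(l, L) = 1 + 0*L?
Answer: 1401856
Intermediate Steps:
Q(l, L) = 1 (Q(l, L) = 1 + 0 = 1)
n(D) = 2*D*(1 + D) (n(D) = (D + 1)*(D + D) = (1 + D)*(2*D) = 2*D*(1 + D))
f(O) = 2 - O
A(b) = 2*b*(1 + b)
q(m) = m*(84 + m) (q(m) = m*(2*(2 - 1*(-4))*(1 + (2 - 1*(-4))) + m) = m*(2*(2 + 4)*(1 + (2 + 4)) + m) = m*(2*6*(1 + 6) + m) = m*(2*6*7 + m) = m*(84 + m))
(-77 + q(13))² = (-77 + 13*(84 + 13))² = (-77 + 13*97)² = (-77 + 1261)² = 1184² = 1401856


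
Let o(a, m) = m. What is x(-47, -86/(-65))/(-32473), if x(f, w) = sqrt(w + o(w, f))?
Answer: -I*sqrt(192985)/2110745 ≈ -0.00020813*I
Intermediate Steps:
x(f, w) = sqrt(f + w) (x(f, w) = sqrt(w + f) = sqrt(f + w))
x(-47, -86/(-65))/(-32473) = sqrt(-47 - 86/(-65))/(-32473) = sqrt(-47 - 86*(-1/65))*(-1/32473) = sqrt(-47 + 86/65)*(-1/32473) = sqrt(-2969/65)*(-1/32473) = (I*sqrt(192985)/65)*(-1/32473) = -I*sqrt(192985)/2110745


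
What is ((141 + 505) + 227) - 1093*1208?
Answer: -1319471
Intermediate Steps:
((141 + 505) + 227) - 1093*1208 = (646 + 227) - 1320344 = 873 - 1320344 = -1319471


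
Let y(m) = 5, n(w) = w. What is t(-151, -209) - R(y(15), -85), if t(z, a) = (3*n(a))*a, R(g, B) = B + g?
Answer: 131123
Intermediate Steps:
t(z, a) = 3*a² (t(z, a) = (3*a)*a = 3*a²)
t(-151, -209) - R(y(15), -85) = 3*(-209)² - (-85 + 5) = 3*43681 - 1*(-80) = 131043 + 80 = 131123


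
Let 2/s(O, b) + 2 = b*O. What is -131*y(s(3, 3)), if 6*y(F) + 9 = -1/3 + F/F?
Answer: 3275/18 ≈ 181.94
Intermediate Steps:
s(O, b) = 2/(-2 + O*b) (s(O, b) = 2/(-2 + b*O) = 2/(-2 + O*b))
y(F) = -25/18 (y(F) = -3/2 + (-1/3 + F/F)/6 = -3/2 + (-1*⅓ + 1)/6 = -3/2 + (-⅓ + 1)/6 = -3/2 + (⅙)*(⅔) = -3/2 + ⅑ = -25/18)
-131*y(s(3, 3)) = -131*(-25/18) = 3275/18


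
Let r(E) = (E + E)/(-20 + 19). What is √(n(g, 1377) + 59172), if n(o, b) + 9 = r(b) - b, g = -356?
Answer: 2*√13758 ≈ 234.59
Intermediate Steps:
r(E) = -2*E (r(E) = (2*E)/(-1) = (2*E)*(-1) = -2*E)
n(o, b) = -9 - 3*b (n(o, b) = -9 + (-2*b - b) = -9 - 3*b)
√(n(g, 1377) + 59172) = √((-9 - 3*1377) + 59172) = √((-9 - 4131) + 59172) = √(-4140 + 59172) = √55032 = 2*√13758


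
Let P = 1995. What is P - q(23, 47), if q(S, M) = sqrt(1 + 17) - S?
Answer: 2018 - 3*sqrt(2) ≈ 2013.8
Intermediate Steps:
q(S, M) = -S + 3*sqrt(2) (q(S, M) = sqrt(18) - S = 3*sqrt(2) - S = -S + 3*sqrt(2))
P - q(23, 47) = 1995 - (-1*23 + 3*sqrt(2)) = 1995 - (-23 + 3*sqrt(2)) = 1995 + (23 - 3*sqrt(2)) = 2018 - 3*sqrt(2)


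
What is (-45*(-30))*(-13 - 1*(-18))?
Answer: 6750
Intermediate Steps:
(-45*(-30))*(-13 - 1*(-18)) = 1350*(-13 + 18) = 1350*5 = 6750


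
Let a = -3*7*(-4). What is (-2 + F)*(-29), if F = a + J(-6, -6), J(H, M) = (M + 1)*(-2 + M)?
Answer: -3538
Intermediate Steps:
J(H, M) = (1 + M)*(-2 + M)
a = 84 (a = -21*(-4) = 84)
F = 124 (F = 84 + (-2 + (-6)² - 1*(-6)) = 84 + (-2 + 36 + 6) = 84 + 40 = 124)
(-2 + F)*(-29) = (-2 + 124)*(-29) = 122*(-29) = -3538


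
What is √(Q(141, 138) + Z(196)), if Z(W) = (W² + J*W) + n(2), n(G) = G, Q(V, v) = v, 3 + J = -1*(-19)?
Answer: 2*√10423 ≈ 204.19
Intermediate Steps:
J = 16 (J = -3 - 1*(-19) = -3 + 19 = 16)
Z(W) = 2 + W² + 16*W (Z(W) = (W² + 16*W) + 2 = 2 + W² + 16*W)
√(Q(141, 138) + Z(196)) = √(138 + (2 + 196² + 16*196)) = √(138 + (2 + 38416 + 3136)) = √(138 + 41554) = √41692 = 2*√10423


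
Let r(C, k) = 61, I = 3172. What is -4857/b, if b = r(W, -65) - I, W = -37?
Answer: 1619/1037 ≈ 1.5612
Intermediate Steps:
b = -3111 (b = 61 - 1*3172 = 61 - 3172 = -3111)
-4857/b = -4857/(-3111) = -4857*(-1/3111) = 1619/1037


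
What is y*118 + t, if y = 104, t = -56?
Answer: 12216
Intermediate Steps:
y*118 + t = 104*118 - 56 = 12272 - 56 = 12216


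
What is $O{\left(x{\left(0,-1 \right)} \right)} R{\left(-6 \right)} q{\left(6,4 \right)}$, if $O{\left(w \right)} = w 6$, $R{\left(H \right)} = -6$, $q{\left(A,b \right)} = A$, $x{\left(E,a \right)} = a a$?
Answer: $-216$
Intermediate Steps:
$x{\left(E,a \right)} = a^{2}$
$O{\left(w \right)} = 6 w$
$O{\left(x{\left(0,-1 \right)} \right)} R{\left(-6 \right)} q{\left(6,4 \right)} = 6 \left(-1\right)^{2} \left(-6\right) 6 = 6 \cdot 1 \left(-6\right) 6 = 6 \left(-6\right) 6 = \left(-36\right) 6 = -216$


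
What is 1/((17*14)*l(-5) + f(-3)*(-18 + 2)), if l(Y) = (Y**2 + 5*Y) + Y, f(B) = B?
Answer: -1/1142 ≈ -0.00087566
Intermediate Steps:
l(Y) = Y**2 + 6*Y
1/((17*14)*l(-5) + f(-3)*(-18 + 2)) = 1/((17*14)*(-5*(6 - 5)) - 3*(-18 + 2)) = 1/(238*(-5*1) - 3*(-16)) = 1/(238*(-5) + 48) = 1/(-1190 + 48) = 1/(-1142) = -1/1142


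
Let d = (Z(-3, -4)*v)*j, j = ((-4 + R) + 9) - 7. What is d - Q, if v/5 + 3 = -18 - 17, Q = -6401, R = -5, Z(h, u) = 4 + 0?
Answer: 11721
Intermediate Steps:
Z(h, u) = 4
v = -190 (v = -15 + 5*(-18 - 17) = -15 + 5*(-35) = -15 - 175 = -190)
j = -7 (j = ((-4 - 5) + 9) - 7 = (-9 + 9) - 7 = 0 - 7 = -7)
d = 5320 (d = (4*(-190))*(-7) = -760*(-7) = 5320)
d - Q = 5320 - 1*(-6401) = 5320 + 6401 = 11721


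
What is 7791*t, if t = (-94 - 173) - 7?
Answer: -2134734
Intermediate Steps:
t = -274 (t = -267 - 7 = -274)
7791*t = 7791*(-274) = -2134734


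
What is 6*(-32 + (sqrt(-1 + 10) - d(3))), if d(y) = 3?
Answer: -192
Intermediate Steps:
6*(-32 + (sqrt(-1 + 10) - d(3))) = 6*(-32 + (sqrt(-1 + 10) - 1*3)) = 6*(-32 + (sqrt(9) - 3)) = 6*(-32 + (3 - 3)) = 6*(-32 + 0) = 6*(-32) = -192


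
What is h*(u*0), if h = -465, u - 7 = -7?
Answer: 0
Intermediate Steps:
u = 0 (u = 7 - 7 = 0)
h*(u*0) = -0*0 = -465*0 = 0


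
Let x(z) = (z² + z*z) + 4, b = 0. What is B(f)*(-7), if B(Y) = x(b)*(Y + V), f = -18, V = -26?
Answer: 1232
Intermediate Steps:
x(z) = 4 + 2*z² (x(z) = (z² + z²) + 4 = 2*z² + 4 = 4 + 2*z²)
B(Y) = -104 + 4*Y (B(Y) = (4 + 2*0²)*(Y - 26) = (4 + 2*0)*(-26 + Y) = (4 + 0)*(-26 + Y) = 4*(-26 + Y) = -104 + 4*Y)
B(f)*(-7) = (-104 + 4*(-18))*(-7) = (-104 - 72)*(-7) = -176*(-7) = 1232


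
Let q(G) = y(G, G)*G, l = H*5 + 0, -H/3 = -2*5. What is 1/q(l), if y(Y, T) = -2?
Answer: -1/300 ≈ -0.0033333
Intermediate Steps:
H = 30 (H = -(-6)*5 = -3*(-10) = 30)
l = 150 (l = 30*5 + 0 = 150 + 0 = 150)
q(G) = -2*G
1/q(l) = 1/(-2*150) = 1/(-300) = -1/300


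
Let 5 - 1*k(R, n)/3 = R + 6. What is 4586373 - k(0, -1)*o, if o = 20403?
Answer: 4647582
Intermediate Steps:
k(R, n) = -3 - 3*R (k(R, n) = 15 - 3*(R + 6) = 15 - 3*(6 + R) = 15 + (-18 - 3*R) = -3 - 3*R)
4586373 - k(0, -1)*o = 4586373 - (-3 - 3*0)*20403 = 4586373 - (-3 + 0)*20403 = 4586373 - (-3)*20403 = 4586373 - 1*(-61209) = 4586373 + 61209 = 4647582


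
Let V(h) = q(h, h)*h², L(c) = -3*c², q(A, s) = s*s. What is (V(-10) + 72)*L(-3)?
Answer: -271944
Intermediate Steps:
q(A, s) = s²
V(h) = h⁴ (V(h) = h²*h² = h⁴)
(V(-10) + 72)*L(-3) = ((-10)⁴ + 72)*(-3*(-3)²) = (10000 + 72)*(-3*9) = 10072*(-27) = -271944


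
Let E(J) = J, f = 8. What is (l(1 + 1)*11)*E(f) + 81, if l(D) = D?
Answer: 257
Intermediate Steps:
(l(1 + 1)*11)*E(f) + 81 = ((1 + 1)*11)*8 + 81 = (2*11)*8 + 81 = 22*8 + 81 = 176 + 81 = 257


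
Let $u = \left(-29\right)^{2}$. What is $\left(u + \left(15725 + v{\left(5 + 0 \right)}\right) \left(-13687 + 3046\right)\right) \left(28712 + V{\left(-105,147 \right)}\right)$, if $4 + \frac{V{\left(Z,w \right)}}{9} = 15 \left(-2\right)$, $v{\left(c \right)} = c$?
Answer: $-4754655620134$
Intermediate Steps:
$V{\left(Z,w \right)} = -306$ ($V{\left(Z,w \right)} = -36 + 9 \cdot 15 \left(-2\right) = -36 + 9 \left(-30\right) = -36 - 270 = -306$)
$u = 841$
$\left(u + \left(15725 + v{\left(5 + 0 \right)}\right) \left(-13687 + 3046\right)\right) \left(28712 + V{\left(-105,147 \right)}\right) = \left(841 + \left(15725 + \left(5 + 0\right)\right) \left(-13687 + 3046\right)\right) \left(28712 - 306\right) = \left(841 + \left(15725 + 5\right) \left(-10641\right)\right) 28406 = \left(841 + 15730 \left(-10641\right)\right) 28406 = \left(841 - 167382930\right) 28406 = \left(-167382089\right) 28406 = -4754655620134$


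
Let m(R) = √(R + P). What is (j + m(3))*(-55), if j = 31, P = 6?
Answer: -1870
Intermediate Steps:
m(R) = √(6 + R) (m(R) = √(R + 6) = √(6 + R))
(j + m(3))*(-55) = (31 + √(6 + 3))*(-55) = (31 + √9)*(-55) = (31 + 3)*(-55) = 34*(-55) = -1870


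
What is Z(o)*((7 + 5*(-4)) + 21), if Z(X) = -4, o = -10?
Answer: -32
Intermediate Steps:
Z(o)*((7 + 5*(-4)) + 21) = -4*((7 + 5*(-4)) + 21) = -4*((7 - 20) + 21) = -4*(-13 + 21) = -4*8 = -32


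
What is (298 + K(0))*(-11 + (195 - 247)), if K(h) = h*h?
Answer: -18774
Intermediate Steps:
K(h) = h²
(298 + K(0))*(-11 + (195 - 247)) = (298 + 0²)*(-11 + (195 - 247)) = (298 + 0)*(-11 - 52) = 298*(-63) = -18774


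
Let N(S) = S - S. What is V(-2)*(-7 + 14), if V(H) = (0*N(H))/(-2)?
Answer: 0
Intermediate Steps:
N(S) = 0
V(H) = 0 (V(H) = (0*0)/(-2) = 0*(-½) = 0)
V(-2)*(-7 + 14) = 0*(-7 + 14) = 0*7 = 0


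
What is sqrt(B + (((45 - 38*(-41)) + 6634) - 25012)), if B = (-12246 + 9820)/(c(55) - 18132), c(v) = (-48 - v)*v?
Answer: I*sqrt(9499577949453)/23797 ≈ 129.52*I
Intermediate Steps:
c(v) = v*(-48 - v)
B = 2426/23797 (B = (-12246 + 9820)/(-1*55*(48 + 55) - 18132) = -2426/(-1*55*103 - 18132) = -2426/(-5665 - 18132) = -2426/(-23797) = -2426*(-1/23797) = 2426/23797 ≈ 0.10195)
sqrt(B + (((45 - 38*(-41)) + 6634) - 25012)) = sqrt(2426/23797 + (((45 - 38*(-41)) + 6634) - 25012)) = sqrt(2426/23797 + (((45 + 1558) + 6634) - 25012)) = sqrt(2426/23797 + ((1603 + 6634) - 25012)) = sqrt(2426/23797 + (8237 - 25012)) = sqrt(2426/23797 - 16775) = sqrt(-399192249/23797) = I*sqrt(9499577949453)/23797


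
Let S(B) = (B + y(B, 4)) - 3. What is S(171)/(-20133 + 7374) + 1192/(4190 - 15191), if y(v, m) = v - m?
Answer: -6298021/46787253 ≈ -0.13461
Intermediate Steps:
S(B) = -7 + 2*B (S(B) = (B + (B - 1*4)) - 3 = (B + (B - 4)) - 3 = (B + (-4 + B)) - 3 = (-4 + 2*B) - 3 = -7 + 2*B)
S(171)/(-20133 + 7374) + 1192/(4190 - 15191) = (-7 + 2*171)/(-20133 + 7374) + 1192/(4190 - 15191) = (-7 + 342)/(-12759) + 1192/(-11001) = 335*(-1/12759) + 1192*(-1/11001) = -335/12759 - 1192/11001 = -6298021/46787253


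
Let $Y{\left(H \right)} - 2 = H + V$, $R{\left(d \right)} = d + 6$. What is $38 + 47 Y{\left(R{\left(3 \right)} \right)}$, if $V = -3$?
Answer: $414$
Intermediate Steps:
$R{\left(d \right)} = 6 + d$
$Y{\left(H \right)} = -1 + H$ ($Y{\left(H \right)} = 2 + \left(H - 3\right) = 2 + \left(-3 + H\right) = -1 + H$)
$38 + 47 Y{\left(R{\left(3 \right)} \right)} = 38 + 47 \left(-1 + \left(6 + 3\right)\right) = 38 + 47 \left(-1 + 9\right) = 38 + 47 \cdot 8 = 38 + 376 = 414$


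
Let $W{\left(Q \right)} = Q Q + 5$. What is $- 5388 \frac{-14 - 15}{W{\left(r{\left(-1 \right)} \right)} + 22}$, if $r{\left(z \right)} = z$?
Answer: $\frac{39063}{7} \approx 5580.4$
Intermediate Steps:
$W{\left(Q \right)} = 5 + Q^{2}$ ($W{\left(Q \right)} = Q^{2} + 5 = 5 + Q^{2}$)
$- 5388 \frac{-14 - 15}{W{\left(r{\left(-1 \right)} \right)} + 22} = - 5388 \frac{-14 - 15}{\left(5 + \left(-1\right)^{2}\right) + 22} = - 5388 \left(- \frac{29}{\left(5 + 1\right) + 22}\right) = - 5388 \left(- \frac{29}{6 + 22}\right) = - 5388 \left(- \frac{29}{28}\right) = - 5388 \left(\left(-29\right) \frac{1}{28}\right) = \left(-5388\right) \left(- \frac{29}{28}\right) = \frac{39063}{7}$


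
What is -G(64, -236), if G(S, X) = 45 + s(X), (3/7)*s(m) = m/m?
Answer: -142/3 ≈ -47.333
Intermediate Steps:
s(m) = 7/3 (s(m) = 7*(m/m)/3 = (7/3)*1 = 7/3)
G(S, X) = 142/3 (G(S, X) = 45 + 7/3 = 142/3)
-G(64, -236) = -1*142/3 = -142/3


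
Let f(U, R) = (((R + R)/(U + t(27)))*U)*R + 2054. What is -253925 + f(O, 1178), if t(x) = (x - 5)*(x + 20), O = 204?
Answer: 127179387/619 ≈ 2.0546e+5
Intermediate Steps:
t(x) = (-5 + x)*(20 + x)
f(U, R) = 2054 + 2*U*R²/(1034 + U) (f(U, R) = (((R + R)/(U + (-100 + 27² + 15*27)))*U)*R + 2054 = (((2*R)/(U + (-100 + 729 + 405)))*U)*R + 2054 = (((2*R)/(U + 1034))*U)*R + 2054 = (((2*R)/(1034 + U))*U)*R + 2054 = ((2*R/(1034 + U))*U)*R + 2054 = (2*R*U/(1034 + U))*R + 2054 = 2*U*R²/(1034 + U) + 2054 = 2054 + 2*U*R²/(1034 + U))
-253925 + f(O, 1178) = -253925 + 2*(1061918 + 1027*204 + 204*1178²)/(1034 + 204) = -253925 + 2*(1061918 + 209508 + 204*1387684)/1238 = -253925 + 2*(1/1238)*(1061918 + 209508 + 283087536) = -253925 + 2*(1/1238)*284358962 = -253925 + 284358962/619 = 127179387/619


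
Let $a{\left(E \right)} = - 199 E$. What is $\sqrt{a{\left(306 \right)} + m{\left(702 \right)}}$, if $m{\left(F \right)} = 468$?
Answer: $9 i \sqrt{746} \approx 245.82 i$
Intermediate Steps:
$\sqrt{a{\left(306 \right)} + m{\left(702 \right)}} = \sqrt{\left(-199\right) 306 + 468} = \sqrt{-60894 + 468} = \sqrt{-60426} = 9 i \sqrt{746}$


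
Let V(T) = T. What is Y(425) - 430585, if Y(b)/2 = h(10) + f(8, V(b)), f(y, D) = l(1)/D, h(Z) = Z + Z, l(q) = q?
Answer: -182981623/425 ≈ -4.3055e+5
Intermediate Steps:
h(Z) = 2*Z
f(y, D) = 1/D
Y(b) = 40 + 2/b (Y(b) = 2*(2*10 + 1/b) = 2*(20 + 1/b) = 40 + 2/b)
Y(425) - 430585 = (40 + 2/425) - 430585 = 17002/425 - 430585 = -182981623/425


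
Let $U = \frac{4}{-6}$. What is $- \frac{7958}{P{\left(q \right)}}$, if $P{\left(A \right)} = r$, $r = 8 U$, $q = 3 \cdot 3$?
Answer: $\frac{11937}{8} \approx 1492.1$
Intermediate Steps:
$U = - \frac{2}{3}$ ($U = 4 \left(- \frac{1}{6}\right) = - \frac{2}{3} \approx -0.66667$)
$q = 9$
$r = - \frac{16}{3}$ ($r = 8 \left(- \frac{2}{3}\right) = - \frac{16}{3} \approx -5.3333$)
$P{\left(A \right)} = - \frac{16}{3}$
$- \frac{7958}{P{\left(q \right)}} = - \frac{7958}{- \frac{16}{3}} = \left(-7958\right) \left(- \frac{3}{16}\right) = \frac{11937}{8}$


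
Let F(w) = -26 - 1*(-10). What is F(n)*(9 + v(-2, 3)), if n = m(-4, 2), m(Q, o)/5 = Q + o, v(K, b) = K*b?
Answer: -48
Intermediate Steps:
m(Q, o) = 5*Q + 5*o (m(Q, o) = 5*(Q + o) = 5*Q + 5*o)
n = -10 (n = 5*(-4) + 5*2 = -20 + 10 = -10)
F(w) = -16 (F(w) = -26 + 10 = -16)
F(n)*(9 + v(-2, 3)) = -16*(9 - 2*3) = -16*(9 - 6) = -16*3 = -48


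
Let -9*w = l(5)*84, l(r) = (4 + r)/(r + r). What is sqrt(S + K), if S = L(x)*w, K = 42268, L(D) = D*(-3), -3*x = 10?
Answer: 2*sqrt(10546) ≈ 205.39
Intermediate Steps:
x = -10/3 (x = -1/3*10 = -10/3 ≈ -3.3333)
l(r) = (4 + r)/(2*r) (l(r) = (4 + r)/((2*r)) = (4 + r)*(1/(2*r)) = (4 + r)/(2*r))
L(D) = -3*D
w = -42/5 (w = -(1/2)*(4 + 5)/5*84/9 = -(1/2)*(1/5)*9*84/9 = -84/10 = -1/9*378/5 = -42/5 ≈ -8.4000)
S = -84 (S = -3*(-10/3)*(-42/5) = 10*(-42/5) = -84)
sqrt(S + K) = sqrt(-84 + 42268) = sqrt(42184) = 2*sqrt(10546)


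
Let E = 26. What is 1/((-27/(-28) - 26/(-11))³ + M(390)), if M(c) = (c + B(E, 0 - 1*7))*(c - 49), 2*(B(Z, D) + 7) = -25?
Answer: 29218112/3692507769761 ≈ 7.9128e-6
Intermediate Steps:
B(Z, D) = -39/2 (B(Z, D) = -7 + (½)*(-25) = -7 - 25/2 = -39/2)
M(c) = (-49 + c)*(-39/2 + c) (M(c) = (c - 39/2)*(c - 49) = (-39/2 + c)*(-49 + c) = (-49 + c)*(-39/2 + c))
1/((-27/(-28) - 26/(-11))³ + M(390)) = 1/((-27/(-28) - 26/(-11))³ + (1911/2 + 390² - 137/2*390)) = 1/((-27*(-1/28) - 26*(-1/11))³ + (1911/2 + 152100 - 26715)) = 1/((27/28 + 26/11)³ + 252681/2) = 1/((1025/308)³ + 252681/2) = 1/(1076890625/29218112 + 252681/2) = 1/(3692507769761/29218112) = 29218112/3692507769761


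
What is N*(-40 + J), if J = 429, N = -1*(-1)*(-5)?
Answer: -1945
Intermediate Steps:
N = -5 (N = 1*(-5) = -5)
N*(-40 + J) = -5*(-40 + 429) = -5*389 = -1945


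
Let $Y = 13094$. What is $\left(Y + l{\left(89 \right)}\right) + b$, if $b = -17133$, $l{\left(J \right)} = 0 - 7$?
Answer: $-4046$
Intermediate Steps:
$l{\left(J \right)} = -7$ ($l{\left(J \right)} = 0 - 7 = -7$)
$\left(Y + l{\left(89 \right)}\right) + b = \left(13094 - 7\right) - 17133 = 13087 - 17133 = -4046$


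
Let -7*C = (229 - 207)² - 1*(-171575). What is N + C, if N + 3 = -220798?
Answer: -1717666/7 ≈ -2.4538e+5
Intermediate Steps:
N = -220801 (N = -3 - 220798 = -220801)
C = -172059/7 (C = -((229 - 207)² - 1*(-171575))/7 = -(22² + 171575)/7 = -(484 + 171575)/7 = -⅐*172059 = -172059/7 ≈ -24580.)
N + C = -220801 - 172059/7 = -1717666/7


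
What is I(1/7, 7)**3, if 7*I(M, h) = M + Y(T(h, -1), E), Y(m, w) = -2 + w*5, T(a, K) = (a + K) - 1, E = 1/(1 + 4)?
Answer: -216/117649 ≈ -0.0018360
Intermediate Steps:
E = 1/5 ≈ 0.20000
T(a, K) = -1 + K + a (T(a, K) = (K + a) - 1 = -1 + K + a)
Y(m, w) = -2 + 5*w
I(M, h) = -1/7 + M/7 (I(M, h) = (M + (-2 + 5*(1/5)))/7 = (M + (-2 + 1))/7 = (M - 1)/7 = (-1 + M)/7 = -1/7 + M/7)
I(1/7, 7)**3 = (-1/7 + (1/7)/7)**3 = (-1/7 + (1/7)*(1/7))**3 = (-1/7 + 1/49)**3 = (-6/49)**3 = -216/117649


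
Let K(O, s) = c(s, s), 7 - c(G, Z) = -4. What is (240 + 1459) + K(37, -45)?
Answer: 1710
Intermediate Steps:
c(G, Z) = 11 (c(G, Z) = 7 - 1*(-4) = 7 + 4 = 11)
K(O, s) = 11
(240 + 1459) + K(37, -45) = (240 + 1459) + 11 = 1699 + 11 = 1710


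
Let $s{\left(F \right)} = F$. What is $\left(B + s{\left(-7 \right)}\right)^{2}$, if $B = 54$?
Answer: $2209$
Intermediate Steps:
$\left(B + s{\left(-7 \right)}\right)^{2} = \left(54 - 7\right)^{2} = 47^{2} = 2209$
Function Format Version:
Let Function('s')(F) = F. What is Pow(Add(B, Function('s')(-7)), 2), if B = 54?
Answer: 2209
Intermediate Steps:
Pow(Add(B, Function('s')(-7)), 2) = Pow(Add(54, -7), 2) = Pow(47, 2) = 2209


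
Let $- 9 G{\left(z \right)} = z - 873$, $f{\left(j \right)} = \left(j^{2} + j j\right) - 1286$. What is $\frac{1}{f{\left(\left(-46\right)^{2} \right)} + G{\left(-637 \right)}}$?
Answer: $\frac{9}{80584144} \approx 1.1168 \cdot 10^{-7}$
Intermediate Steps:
$f{\left(j \right)} = -1286 + 2 j^{2}$ ($f{\left(j \right)} = \left(j^{2} + j^{2}\right) - 1286 = 2 j^{2} - 1286 = -1286 + 2 j^{2}$)
$G{\left(z \right)} = 97 - \frac{z}{9}$ ($G{\left(z \right)} = - \frac{z - 873}{9} = - \frac{-873 + z}{9} = 97 - \frac{z}{9}$)
$\frac{1}{f{\left(\left(-46\right)^{2} \right)} + G{\left(-637 \right)}} = \frac{1}{\left(-1286 + 2 \left(\left(-46\right)^{2}\right)^{2}\right) + \left(97 - - \frac{637}{9}\right)} = \frac{1}{\left(-1286 + 2 \cdot 2116^{2}\right) + \left(97 + \frac{637}{9}\right)} = \frac{1}{\left(-1286 + 2 \cdot 4477456\right) + \frac{1510}{9}} = \frac{1}{\left(-1286 + 8954912\right) + \frac{1510}{9}} = \frac{1}{8953626 + \frac{1510}{9}} = \frac{1}{\frac{80584144}{9}} = \frac{9}{80584144}$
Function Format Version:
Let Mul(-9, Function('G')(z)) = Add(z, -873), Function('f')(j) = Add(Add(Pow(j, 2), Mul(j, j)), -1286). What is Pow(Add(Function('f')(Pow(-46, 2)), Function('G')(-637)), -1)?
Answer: Rational(9, 80584144) ≈ 1.1168e-7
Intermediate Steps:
Function('f')(j) = Add(-1286, Mul(2, Pow(j, 2))) (Function('f')(j) = Add(Add(Pow(j, 2), Pow(j, 2)), -1286) = Add(Mul(2, Pow(j, 2)), -1286) = Add(-1286, Mul(2, Pow(j, 2))))
Function('G')(z) = Add(97, Mul(Rational(-1, 9), z)) (Function('G')(z) = Mul(Rational(-1, 9), Add(z, -873)) = Mul(Rational(-1, 9), Add(-873, z)) = Add(97, Mul(Rational(-1, 9), z)))
Pow(Add(Function('f')(Pow(-46, 2)), Function('G')(-637)), -1) = Pow(Add(Add(-1286, Mul(2, Pow(Pow(-46, 2), 2))), Add(97, Mul(Rational(-1, 9), -637))), -1) = Pow(Add(Add(-1286, Mul(2, Pow(2116, 2))), Add(97, Rational(637, 9))), -1) = Pow(Add(Add(-1286, Mul(2, 4477456)), Rational(1510, 9)), -1) = Pow(Add(Add(-1286, 8954912), Rational(1510, 9)), -1) = Pow(Add(8953626, Rational(1510, 9)), -1) = Pow(Rational(80584144, 9), -1) = Rational(9, 80584144)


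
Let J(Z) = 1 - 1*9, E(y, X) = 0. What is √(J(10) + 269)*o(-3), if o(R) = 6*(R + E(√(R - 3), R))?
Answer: -54*√29 ≈ -290.80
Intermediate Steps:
o(R) = 6*R (o(R) = 6*(R + 0) = 6*R)
J(Z) = -8 (J(Z) = 1 - 9 = -8)
√(J(10) + 269)*o(-3) = √(-8 + 269)*(6*(-3)) = √261*(-18) = (3*√29)*(-18) = -54*√29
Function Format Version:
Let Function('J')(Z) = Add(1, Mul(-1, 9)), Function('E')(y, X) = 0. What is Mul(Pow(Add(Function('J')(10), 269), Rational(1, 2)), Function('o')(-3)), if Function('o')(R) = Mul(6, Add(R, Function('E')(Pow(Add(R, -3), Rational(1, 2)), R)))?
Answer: Mul(-54, Pow(29, Rational(1, 2))) ≈ -290.80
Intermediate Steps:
Function('o')(R) = Mul(6, R) (Function('o')(R) = Mul(6, Add(R, 0)) = Mul(6, R))
Function('J')(Z) = -8 (Function('J')(Z) = Add(1, -9) = -8)
Mul(Pow(Add(Function('J')(10), 269), Rational(1, 2)), Function('o')(-3)) = Mul(Pow(Add(-8, 269), Rational(1, 2)), Mul(6, -3)) = Mul(Pow(261, Rational(1, 2)), -18) = Mul(Mul(3, Pow(29, Rational(1, 2))), -18) = Mul(-54, Pow(29, Rational(1, 2)))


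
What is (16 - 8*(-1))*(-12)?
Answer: -288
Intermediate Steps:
(16 - 8*(-1))*(-12) = (16 + 8)*(-12) = 24*(-12) = -288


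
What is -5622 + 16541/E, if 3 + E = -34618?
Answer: -194655803/34621 ≈ -5622.5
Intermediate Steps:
E = -34621 (E = -3 - 34618 = -34621)
-5622 + 16541/E = -5622 + 16541/(-34621) = -5622 + 16541*(-1/34621) = -5622 - 16541/34621 = -194655803/34621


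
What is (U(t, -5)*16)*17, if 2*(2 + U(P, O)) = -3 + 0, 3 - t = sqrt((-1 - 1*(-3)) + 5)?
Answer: -952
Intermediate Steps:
t = 3 - sqrt(7) (t = 3 - sqrt((-1 - 1*(-3)) + 5) = 3 - sqrt((-1 + 3) + 5) = 3 - sqrt(2 + 5) = 3 - sqrt(7) ≈ 0.35425)
U(P, O) = -7/2 (U(P, O) = -2 + (-3 + 0)/2 = -2 + (1/2)*(-3) = -2 - 3/2 = -7/2)
(U(t, -5)*16)*17 = -7/2*16*17 = -56*17 = -952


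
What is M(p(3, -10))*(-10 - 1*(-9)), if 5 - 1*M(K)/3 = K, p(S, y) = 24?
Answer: 57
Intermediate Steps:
M(K) = 15 - 3*K
M(p(3, -10))*(-10 - 1*(-9)) = (15 - 3*24)*(-10 - 1*(-9)) = (15 - 72)*(-10 + 9) = -57*(-1) = 57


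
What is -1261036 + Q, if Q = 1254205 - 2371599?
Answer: -2378430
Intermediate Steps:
Q = -1117394
-1261036 + Q = -1261036 - 1117394 = -2378430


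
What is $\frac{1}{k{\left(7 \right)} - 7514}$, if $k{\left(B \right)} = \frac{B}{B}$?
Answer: $- \frac{1}{7513} \approx -0.0001331$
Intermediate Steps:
$k{\left(B \right)} = 1$
$\frac{1}{k{\left(7 \right)} - 7514} = \frac{1}{1 - 7514} = \frac{1}{-7513} = - \frac{1}{7513}$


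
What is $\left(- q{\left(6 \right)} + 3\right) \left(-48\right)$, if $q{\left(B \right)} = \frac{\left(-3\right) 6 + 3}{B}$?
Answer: $-264$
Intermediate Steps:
$q{\left(B \right)} = - \frac{15}{B}$ ($q{\left(B \right)} = \frac{-18 + 3}{B} = - \frac{15}{B}$)
$\left(- q{\left(6 \right)} + 3\right) \left(-48\right) = \left(- \frac{-15}{6} + 3\right) \left(-48\right) = \left(\left(-1\right) \left(- \frac{5}{2}\right) + 3\right) \left(-48\right) = \left(\frac{5}{2} + 3\right) \left(-48\right) = \frac{11}{2} \left(-48\right) = -264$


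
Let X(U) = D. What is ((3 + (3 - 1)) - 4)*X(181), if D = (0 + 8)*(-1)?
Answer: -8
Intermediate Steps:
D = -8 (D = 8*(-1) = -8)
X(U) = -8
((3 + (3 - 1)) - 4)*X(181) = ((3 + (3 - 1)) - 4)*(-8) = ((3 + 2) - 4)*(-8) = (5 - 4)*(-8) = 1*(-8) = -8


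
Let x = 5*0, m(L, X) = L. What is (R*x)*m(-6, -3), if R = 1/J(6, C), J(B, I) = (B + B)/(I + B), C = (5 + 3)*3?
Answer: 0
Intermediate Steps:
C = 24 (C = 8*3 = 24)
J(B, I) = 2*B/(B + I) (J(B, I) = (2*B)/(B + I) = 2*B/(B + I))
x = 0
R = 5/2 (R = 1/(2*6/(6 + 24)) = 1/(2*6/30) = 1/(2*6*(1/30)) = 1/(⅖) = 5/2 ≈ 2.5000)
(R*x)*m(-6, -3) = ((5/2)*0)*(-6) = 0*(-6) = 0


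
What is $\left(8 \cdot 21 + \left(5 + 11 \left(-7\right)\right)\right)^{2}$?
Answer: $9216$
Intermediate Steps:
$\left(8 \cdot 21 + \left(5 + 11 \left(-7\right)\right)\right)^{2} = \left(168 + \left(5 - 77\right)\right)^{2} = \left(168 - 72\right)^{2} = 96^{2} = 9216$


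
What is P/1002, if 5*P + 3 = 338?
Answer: 67/1002 ≈ 0.066866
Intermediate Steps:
P = 67 (P = -⅗ + (⅕)*338 = -⅗ + 338/5 = 67)
P/1002 = 67/1002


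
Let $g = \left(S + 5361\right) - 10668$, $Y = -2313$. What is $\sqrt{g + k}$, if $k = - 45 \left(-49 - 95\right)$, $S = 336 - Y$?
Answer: $7 \sqrt{78} \approx 61.822$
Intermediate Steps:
$S = 2649$ ($S = 336 - -2313 = 336 + 2313 = 2649$)
$k = 6480$ ($k = \left(-45\right) \left(-144\right) = 6480$)
$g = -2658$ ($g = \left(2649 + 5361\right) - 10668 = 8010 - 10668 = -2658$)
$\sqrt{g + k} = \sqrt{-2658 + 6480} = \sqrt{3822} = 7 \sqrt{78}$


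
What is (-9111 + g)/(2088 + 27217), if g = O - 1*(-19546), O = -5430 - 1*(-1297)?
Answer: 6302/29305 ≈ 0.21505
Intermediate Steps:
O = -4133 (O = -5430 + 1297 = -4133)
g = 15413 (g = -4133 - 1*(-19546) = -4133 + 19546 = 15413)
(-9111 + g)/(2088 + 27217) = (-9111 + 15413)/(2088 + 27217) = 6302/29305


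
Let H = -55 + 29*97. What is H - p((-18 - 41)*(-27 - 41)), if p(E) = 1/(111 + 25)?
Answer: 375087/136 ≈ 2758.0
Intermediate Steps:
H = 2758 (H = -55 + 2813 = 2758)
p(E) = 1/136
H - p((-18 - 41)*(-27 - 41)) = 2758 - 1*1/136 = 2758 - 1/136 = 375087/136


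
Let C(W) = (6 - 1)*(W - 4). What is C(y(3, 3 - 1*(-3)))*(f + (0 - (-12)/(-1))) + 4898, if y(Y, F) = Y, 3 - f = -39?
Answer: 4748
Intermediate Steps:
f = 42 (f = 3 - 1*(-39) = 3 + 39 = 42)
C(W) = -20 + 5*W (C(W) = 5*(-4 + W) = -20 + 5*W)
C(y(3, 3 - 1*(-3)))*(f + (0 - (-12)/(-1))) + 4898 = (-20 + 5*3)*(42 + (0 - (-12)/(-1))) + 4898 = (-20 + 15)*(42 + (0 - (-12)*(-1))) + 4898 = -5*(42 + (0 - 4*3)) + 4898 = -5*(42 + (0 - 12)) + 4898 = -5*(42 - 12) + 4898 = -5*30 + 4898 = -150 + 4898 = 4748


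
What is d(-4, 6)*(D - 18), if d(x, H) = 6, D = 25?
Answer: 42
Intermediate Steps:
d(-4, 6)*(D - 18) = 6*(25 - 18) = 6*7 = 42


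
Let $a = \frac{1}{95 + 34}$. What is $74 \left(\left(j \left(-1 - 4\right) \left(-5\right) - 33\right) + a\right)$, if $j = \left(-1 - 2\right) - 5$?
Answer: $- \frac{2224144}{129} \approx -17241.0$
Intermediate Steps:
$j = -8$ ($j = -3 - 5 = -8$)
$a = \frac{1}{129} \approx 0.0077519$
$74 \left(\left(j \left(-1 - 4\right) \left(-5\right) - 33\right) + a\right) = 74 \left(\left(- 8 \left(-1 - 4\right) \left(-5\right) - 33\right) + \frac{1}{129}\right) = 74 \left(\left(\left(-8\right) \left(-5\right) \left(-5\right) - 33\right) + \frac{1}{129}\right) = 74 \left(\left(40 \left(-5\right) - 33\right) + \frac{1}{129}\right) = 74 \left(\left(-200 - 33\right) + \frac{1}{129}\right) = 74 \left(-233 + \frac{1}{129}\right) = 74 \left(- \frac{30056}{129}\right) = - \frac{2224144}{129}$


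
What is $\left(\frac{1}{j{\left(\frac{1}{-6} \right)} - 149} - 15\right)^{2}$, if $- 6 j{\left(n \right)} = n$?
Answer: $\frac{6477191361}{28761769} \approx 225.2$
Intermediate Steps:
$j{\left(n \right)} = - \frac{n}{6}$
$\left(\frac{1}{j{\left(\frac{1}{-6} \right)} - 149} - 15\right)^{2} = \left(\frac{1}{- \frac{1}{6 \left(-6\right)} - 149} - 15\right)^{2} = \left(\frac{1}{\left(- \frac{1}{6}\right) \left(- \frac{1}{6}\right) - 149} - 15\right)^{2} = \left(\frac{1}{\frac{1}{36} - 149} - 15\right)^{2} = \left(\frac{1}{- \frac{5363}{36}} - 15\right)^{2} = \left(- \frac{36}{5363} - 15\right)^{2} = \left(- \frac{80481}{5363}\right)^{2} = \frac{6477191361}{28761769}$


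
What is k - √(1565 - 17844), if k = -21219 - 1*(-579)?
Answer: -20640 - I*√16279 ≈ -20640.0 - 127.59*I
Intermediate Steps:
k = -20640 (k = -21219 + 579 = -20640)
k - √(1565 - 17844) = -20640 - √(1565 - 17844) = -20640 - √(-16279) = -20640 - I*√16279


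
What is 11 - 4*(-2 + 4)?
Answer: 3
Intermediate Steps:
11 - 4*(-2 + 4) = 11 - 4*2 = 11 - 8 = 3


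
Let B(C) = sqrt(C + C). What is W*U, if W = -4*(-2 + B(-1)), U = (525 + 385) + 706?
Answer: 12928 - 6464*I*sqrt(2) ≈ 12928.0 - 9141.5*I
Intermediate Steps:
U = 1616 (U = 910 + 706 = 1616)
B(C) = sqrt(2)*sqrt(C) (B(C) = sqrt(2*C) = sqrt(2)*sqrt(C))
W = 8 - 4*I*sqrt(2) (W = -4*(-2 + sqrt(2)*sqrt(-1)) = -4*(-2 + sqrt(2)*I) = -4*(-2 + I*sqrt(2)) = 8 - 4*I*sqrt(2) ≈ 8.0 - 5.6569*I)
W*U = (8 - 4*I*sqrt(2))*1616 = 12928 - 6464*I*sqrt(2)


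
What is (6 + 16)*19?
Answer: 418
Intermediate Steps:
(6 + 16)*19 = 22*19 = 418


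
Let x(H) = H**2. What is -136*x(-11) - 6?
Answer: -16462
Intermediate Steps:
-136*x(-11) - 6 = -136*(-11)**2 - 6 = -136*121 - 6 = -16456 - 6 = -16462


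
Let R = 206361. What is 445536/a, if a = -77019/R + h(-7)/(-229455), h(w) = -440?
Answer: -156269485558368/130234043 ≈ -1.1999e+6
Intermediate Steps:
a = -130234043/350744913 (a = -77019/206361 - 440/(-229455) = -77019*1/206361 - 440*(-1/229455) = -25673/68787 + 88/45891 = -130234043/350744913 ≈ -0.37131)
445536/a = 445536/(-130234043/350744913) = 445536*(-350744913/130234043) = -156269485558368/130234043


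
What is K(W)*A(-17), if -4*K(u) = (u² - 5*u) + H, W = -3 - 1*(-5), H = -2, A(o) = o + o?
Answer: -68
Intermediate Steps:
A(o) = 2*o
W = 2 (W = -3 + 5 = 2)
K(u) = ½ - u²/4 + 5*u/4 (K(u) = -((u² - 5*u) - 2)/4 = -(-2 + u² - 5*u)/4 = ½ - u²/4 + 5*u/4)
K(W)*A(-17) = (½ - ¼*2² + (5/4)*2)*(2*(-17)) = (½ - ¼*4 + 5/2)*(-34) = (½ - 1 + 5/2)*(-34) = 2*(-34) = -68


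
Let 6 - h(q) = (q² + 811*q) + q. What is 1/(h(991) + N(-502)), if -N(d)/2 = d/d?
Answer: -1/1786769 ≈ -5.5967e-7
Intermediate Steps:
N(d) = -2 (N(d) = -2*d/d = -2*1 = -2)
h(q) = 6 - q² - 812*q (h(q) = 6 - ((q² + 811*q) + q) = 6 - (q² + 812*q) = 6 + (-q² - 812*q) = 6 - q² - 812*q)
1/(h(991) + N(-502)) = 1/((6 - 1*991² - 812*991) - 2) = 1/((6 - 1*982081 - 804692) - 2) = 1/((6 - 982081 - 804692) - 2) = 1/(-1786767 - 2) = 1/(-1786769) = -1/1786769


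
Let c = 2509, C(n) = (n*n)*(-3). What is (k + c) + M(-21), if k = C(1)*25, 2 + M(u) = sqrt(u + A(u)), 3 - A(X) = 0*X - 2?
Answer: 2432 + 4*I ≈ 2432.0 + 4.0*I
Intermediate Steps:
C(n) = -3*n**2 (C(n) = n**2*(-3) = -3*n**2)
A(X) = 5 (A(X) = 3 - (0*X - 2) = 3 - (0 - 2) = 3 - 1*(-2) = 3 + 2 = 5)
M(u) = -2 + sqrt(5 + u) (M(u) = -2 + sqrt(u + 5) = -2 + sqrt(5 + u))
k = -75 (k = -3*1**2*25 = -3*1*25 = -3*25 = -75)
(k + c) + M(-21) = (-75 + 2509) + (-2 + sqrt(5 - 21)) = 2434 + (-2 + sqrt(-16)) = 2434 + (-2 + 4*I) = 2432 + 4*I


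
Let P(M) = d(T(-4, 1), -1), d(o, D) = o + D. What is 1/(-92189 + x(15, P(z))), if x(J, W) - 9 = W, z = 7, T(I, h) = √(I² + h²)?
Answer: -92181/8497336744 - √17/8497336744 ≈ -1.0849e-5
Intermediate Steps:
d(o, D) = D + o
P(M) = -1 + √17 (P(M) = -1 + √((-4)² + 1²) = -1 + √(16 + 1) = -1 + √17)
x(J, W) = 9 + W
1/(-92189 + x(15, P(z))) = 1/(-92189 + (9 + (-1 + √17))) = 1/(-92189 + (8 + √17)) = 1/(-92181 + √17)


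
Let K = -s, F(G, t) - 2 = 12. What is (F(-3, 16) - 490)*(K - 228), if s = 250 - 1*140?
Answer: 160888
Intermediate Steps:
F(G, t) = 14 (F(G, t) = 2 + 12 = 14)
s = 110 (s = 250 - 140 = 110)
K = -110 (K = -1*110 = -110)
(F(-3, 16) - 490)*(K - 228) = (14 - 490)*(-110 - 228) = -476*(-338) = 160888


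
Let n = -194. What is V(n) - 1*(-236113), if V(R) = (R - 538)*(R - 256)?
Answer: 565513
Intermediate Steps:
V(R) = (-538 + R)*(-256 + R)
V(n) - 1*(-236113) = (137728 + (-194)² - 794*(-194)) - 1*(-236113) = (137728 + 37636 + 154036) + 236113 = 329400 + 236113 = 565513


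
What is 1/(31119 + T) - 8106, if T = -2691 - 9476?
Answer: -153624911/18952 ≈ -8106.0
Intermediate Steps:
T = -12167
1/(31119 + T) - 8106 = 1/(31119 - 12167) - 8106 = 1/18952 - 8106 = -153624911/18952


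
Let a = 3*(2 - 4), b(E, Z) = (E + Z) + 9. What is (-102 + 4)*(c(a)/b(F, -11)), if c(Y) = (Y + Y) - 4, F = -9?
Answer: -1568/11 ≈ -142.55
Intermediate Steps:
b(E, Z) = 9 + E + Z
a = -6 (a = 3*(-2) = -6)
c(Y) = -4 + 2*Y (c(Y) = 2*Y - 4 = -4 + 2*Y)
(-102 + 4)*(c(a)/b(F, -11)) = (-102 + 4)*((-4 + 2*(-6))/(9 - 9 - 11)) = -98*(-4 - 12)/(-11) = -(-1568)*(-1)/11 = -98*16/11 = -1568/11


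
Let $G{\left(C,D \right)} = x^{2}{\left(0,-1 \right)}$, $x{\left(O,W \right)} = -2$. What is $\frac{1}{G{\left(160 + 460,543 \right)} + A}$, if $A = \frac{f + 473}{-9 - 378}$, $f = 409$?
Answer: $\frac{43}{74} \approx 0.58108$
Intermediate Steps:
$G{\left(C,D \right)} = 4$ ($G{\left(C,D \right)} = \left(-2\right)^{2} = 4$)
$A = - \frac{98}{43}$ ($A = \frac{409 + 473}{-9 - 378} = \frac{882}{-387} = 882 \left(- \frac{1}{387}\right) = - \frac{98}{43} \approx -2.2791$)
$\frac{1}{G{\left(160 + 460,543 \right)} + A} = \frac{1}{4 - \frac{98}{43}} = \frac{1}{\frac{74}{43}} = \frac{43}{74}$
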